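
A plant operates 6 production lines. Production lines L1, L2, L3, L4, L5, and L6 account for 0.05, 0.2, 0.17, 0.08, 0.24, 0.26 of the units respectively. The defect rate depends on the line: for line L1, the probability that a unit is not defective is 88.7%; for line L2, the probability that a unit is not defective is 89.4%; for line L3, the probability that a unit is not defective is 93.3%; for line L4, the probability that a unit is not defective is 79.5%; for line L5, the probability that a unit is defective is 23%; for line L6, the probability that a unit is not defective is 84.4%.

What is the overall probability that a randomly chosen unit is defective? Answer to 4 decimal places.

P(D) ≈ 0.1504

P(D|L1) = 1 − 0.887 = 0.113.
P(D|L2) = 1 − 0.894 = 0.106.
P(D|L3) = 1 − 0.933 = 0.067.
P(D|L4) = 1 − 0.795 = 0.205.
P(D|L6) = 1 − 0.844 = 0.156.
By the law of total probability,
P(D) = P(D|L1)·P(L1) + P(D|L2)·P(L2) + P(D|L3)·P(L3) + P(D|L4)·P(L4) + P(D|L5)·P(L5) + P(D|L6)·P(L6)
      = 0.113·0.05 + 0.106·0.2 + 0.067·0.17 + 0.205·0.08 + 0.23·0.24 + 0.156·0.26
      = 0.00565 + 0.0212 + 0.01139 + 0.0164 + 0.0552 + 0.04056 = 0.1504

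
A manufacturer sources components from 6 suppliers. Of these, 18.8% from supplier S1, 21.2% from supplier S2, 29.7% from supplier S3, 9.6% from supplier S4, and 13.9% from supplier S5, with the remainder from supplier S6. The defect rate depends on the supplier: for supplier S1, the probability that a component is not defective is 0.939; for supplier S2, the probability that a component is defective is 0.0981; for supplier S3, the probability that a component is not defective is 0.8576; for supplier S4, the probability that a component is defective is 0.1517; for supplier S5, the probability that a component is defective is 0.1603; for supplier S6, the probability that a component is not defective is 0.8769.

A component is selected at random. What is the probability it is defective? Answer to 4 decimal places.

P(S6) = 1 − (0.188 + 0.212 + 0.297 + 0.096 + 0.139) = 0.068.
P(D|S1) = 1 − 0.939 = 0.061.
P(D|S3) = 1 − 0.8576 = 0.1424.
P(D|S6) = 1 − 0.8769 = 0.1231.
P(D) = P(D|S1)·P(S1) + P(D|S2)·P(S2) + P(D|S3)·P(S3) + P(D|S4)·P(S4) + P(D|S5)·P(S5) + P(D|S6)·P(S6)
      = 0.061·0.188 + 0.0981·0.212 + 0.1424·0.297 + 0.1517·0.096 + 0.1603·0.139 + 0.1231·0.068
      = 0.011468 + 0.0207972 + 0.0422928 + 0.0145632 + 0.0222817 + 0.0083708 = 0.1197737

0.1198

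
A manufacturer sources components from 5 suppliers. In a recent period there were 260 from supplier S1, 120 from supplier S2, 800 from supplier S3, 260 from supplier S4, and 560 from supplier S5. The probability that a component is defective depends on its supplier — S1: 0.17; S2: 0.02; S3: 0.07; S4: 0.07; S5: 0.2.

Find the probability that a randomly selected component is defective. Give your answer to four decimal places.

0.1164

Total: 260 + 120 + 800 + 260 + 560 = 2000.
P(S1) = 260/2000 = 0.13. P(S2) = 120/2000 = 0.06. P(S3) = 800/2000 = 0.4. P(S4) = 260/2000 = 0.13. P(S5) = 560/2000 = 0.28.
P(D) = P(D|S1)·P(S1) + P(D|S2)·P(S2) + P(D|S3)·P(S3) + P(D|S4)·P(S4) + P(D|S5)·P(S5)
      = 0.17·0.13 + 0.02·0.06 + 0.07·0.4 + 0.07·0.13 + 0.2·0.28
      = 0.0221 + 0.0012 + 0.028 + 0.0091 + 0.056 = 0.1164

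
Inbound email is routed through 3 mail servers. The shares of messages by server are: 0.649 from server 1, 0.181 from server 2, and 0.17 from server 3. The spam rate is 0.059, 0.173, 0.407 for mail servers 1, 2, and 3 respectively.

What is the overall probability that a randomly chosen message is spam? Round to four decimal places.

Summing over the partition,
P(S) = P(S|1)·P(1) + P(S|2)·P(2) + P(S|3)·P(3)
      = 0.059·0.649 + 0.173·0.181 + 0.407·0.17
      = 0.038291 + 0.031313 + 0.06919 = 0.138794

P(S) ≈ 0.1388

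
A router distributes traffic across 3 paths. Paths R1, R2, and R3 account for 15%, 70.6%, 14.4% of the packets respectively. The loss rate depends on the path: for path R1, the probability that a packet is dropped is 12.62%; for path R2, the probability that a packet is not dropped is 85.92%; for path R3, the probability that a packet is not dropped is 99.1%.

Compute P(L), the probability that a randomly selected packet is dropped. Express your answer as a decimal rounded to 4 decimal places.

P(L|R2) = 1 − 0.8592 = 0.1408.
P(L|R3) = 1 − 0.991 = 0.009.
Summing over the partition,
P(L) = P(L|R1)·P(R1) + P(L|R2)·P(R2) + P(L|R3)·P(R3)
      = 0.1262·0.15 + 0.1408·0.706 + 0.009·0.144
      = 0.01893 + 0.0994048 + 0.001296 = 0.1196308

P(L) ≈ 0.1196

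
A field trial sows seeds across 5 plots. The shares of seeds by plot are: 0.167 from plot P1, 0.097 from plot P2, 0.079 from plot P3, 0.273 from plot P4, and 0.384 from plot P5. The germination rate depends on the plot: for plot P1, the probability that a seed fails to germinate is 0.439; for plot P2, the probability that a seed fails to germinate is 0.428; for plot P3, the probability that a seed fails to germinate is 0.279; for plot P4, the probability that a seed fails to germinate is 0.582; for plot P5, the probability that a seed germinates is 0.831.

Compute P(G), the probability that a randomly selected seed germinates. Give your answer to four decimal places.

P(G|P1) = 1 − 0.439 = 0.561.
P(G|P2) = 1 − 0.428 = 0.572.
P(G|P3) = 1 − 0.279 = 0.721.
P(G|P4) = 1 − 0.582 = 0.418.
Summing over the partition,
P(G) = P(G|P1)·P(P1) + P(G|P2)·P(P2) + P(G|P3)·P(P3) + P(G|P4)·P(P4) + P(G|P5)·P(P5)
      = 0.561·0.167 + 0.572·0.097 + 0.721·0.079 + 0.418·0.273 + 0.831·0.384
      = 0.093687 + 0.055484 + 0.056959 + 0.114114 + 0.319104 = 0.639348

P(G) ≈ 0.6393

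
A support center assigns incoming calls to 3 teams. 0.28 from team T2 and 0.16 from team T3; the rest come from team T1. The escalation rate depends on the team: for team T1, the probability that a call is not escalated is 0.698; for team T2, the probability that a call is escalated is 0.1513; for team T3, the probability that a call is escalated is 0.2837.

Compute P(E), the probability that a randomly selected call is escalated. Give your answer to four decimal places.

0.2569

P(T1) = 1 − (0.28 + 0.16) = 0.56.
P(E|T1) = 1 − 0.698 = 0.302.
P(E) = P(E|T1)·P(T1) + P(E|T2)·P(T2) + P(E|T3)·P(T3)
      = 0.302·0.56 + 0.1513·0.28 + 0.2837·0.16
      = 0.16912 + 0.042364 + 0.045392 = 0.256876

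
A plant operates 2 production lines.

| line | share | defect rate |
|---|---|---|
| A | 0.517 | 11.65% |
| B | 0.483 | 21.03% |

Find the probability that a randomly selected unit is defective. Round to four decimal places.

P(D) ≈ 0.1618

P(D) = P(D|A)·P(A) + P(D|B)·P(B)
      = 0.1165·0.517 + 0.2103·0.483
      = 0.0602305 + 0.1015749 = 0.1618054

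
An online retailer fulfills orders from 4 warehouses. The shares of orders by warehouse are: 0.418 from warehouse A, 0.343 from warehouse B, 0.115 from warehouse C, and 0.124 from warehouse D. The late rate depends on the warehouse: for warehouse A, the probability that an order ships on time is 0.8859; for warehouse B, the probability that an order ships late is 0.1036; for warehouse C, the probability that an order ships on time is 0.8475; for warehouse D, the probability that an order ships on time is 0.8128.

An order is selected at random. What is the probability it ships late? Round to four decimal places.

P(L|A) = 1 − 0.8859 = 0.1141.
P(L|C) = 1 − 0.8475 = 0.1525.
P(L|D) = 1 − 0.8128 = 0.1872.
P(L) = P(L|A)·P(A) + P(L|B)·P(B) + P(L|C)·P(C) + P(L|D)·P(D)
      = 0.1141·0.418 + 0.1036·0.343 + 0.1525·0.115 + 0.1872·0.124
      = 0.0476938 + 0.0355348 + 0.0175375 + 0.0232128 = 0.1239789

P(L) ≈ 0.1240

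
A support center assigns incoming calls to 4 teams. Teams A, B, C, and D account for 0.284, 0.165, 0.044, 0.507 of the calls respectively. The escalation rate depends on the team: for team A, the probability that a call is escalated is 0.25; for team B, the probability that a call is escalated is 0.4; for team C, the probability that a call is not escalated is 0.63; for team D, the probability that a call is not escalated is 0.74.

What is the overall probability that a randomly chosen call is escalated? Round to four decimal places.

0.2851

P(E|C) = 1 − 0.63 = 0.37.
P(E|D) = 1 − 0.74 = 0.26.
P(E) = P(E|A)·P(A) + P(E|B)·P(B) + P(E|C)·P(C) + P(E|D)·P(D)
      = 0.25·0.284 + 0.4·0.165 + 0.37·0.044 + 0.26·0.507
      = 0.071 + 0.066 + 0.01628 + 0.13182 = 0.2851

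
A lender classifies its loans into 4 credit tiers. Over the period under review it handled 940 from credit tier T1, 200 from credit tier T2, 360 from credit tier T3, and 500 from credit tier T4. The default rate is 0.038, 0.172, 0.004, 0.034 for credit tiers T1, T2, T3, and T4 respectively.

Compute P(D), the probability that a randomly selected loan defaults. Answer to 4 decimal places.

Total: 940 + 200 + 360 + 500 = 2000.
P(T1) = 940/2000 = 0.47. P(T2) = 200/2000 = 0.1. P(T3) = 360/2000 = 0.18. P(T4) = 500/2000 = 0.25.
By the law of total probability,
P(D) = P(D|T1)·P(T1) + P(D|T2)·P(T2) + P(D|T3)·P(T3) + P(D|T4)·P(T4)
      = 0.038·0.47 + 0.172·0.1 + 0.004·0.18 + 0.034·0.25
      = 0.01786 + 0.0172 + 0.00072 + 0.0085 = 0.04428

P(D) ≈ 0.0443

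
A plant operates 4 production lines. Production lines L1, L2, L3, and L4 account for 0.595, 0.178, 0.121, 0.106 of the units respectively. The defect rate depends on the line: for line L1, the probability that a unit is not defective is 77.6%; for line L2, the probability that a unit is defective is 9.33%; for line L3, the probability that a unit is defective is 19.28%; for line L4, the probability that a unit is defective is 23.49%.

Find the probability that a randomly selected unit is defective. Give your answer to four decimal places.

0.1981

P(D|L1) = 1 − 0.776 = 0.224.
P(D) = P(D|L1)·P(L1) + P(D|L2)·P(L2) + P(D|L3)·P(L3) + P(D|L4)·P(L4)
      = 0.224·0.595 + 0.0933·0.178 + 0.1928·0.121 + 0.2349·0.106
      = 0.13328 + 0.0166074 + 0.0233288 + 0.0248994 = 0.1981156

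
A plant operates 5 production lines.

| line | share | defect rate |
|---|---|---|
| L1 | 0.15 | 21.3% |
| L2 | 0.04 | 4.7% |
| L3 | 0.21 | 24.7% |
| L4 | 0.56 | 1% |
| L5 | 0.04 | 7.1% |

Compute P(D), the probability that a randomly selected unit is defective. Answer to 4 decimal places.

0.0941

Summing over the partition,
P(D) = P(D|L1)·P(L1) + P(D|L2)·P(L2) + P(D|L3)·P(L3) + P(D|L4)·P(L4) + P(D|L5)·P(L5)
      = 0.213·0.15 + 0.047·0.04 + 0.247·0.21 + 0.01·0.56 + 0.071·0.04
      = 0.03195 + 0.00188 + 0.05187 + 0.0056 + 0.00284 = 0.09414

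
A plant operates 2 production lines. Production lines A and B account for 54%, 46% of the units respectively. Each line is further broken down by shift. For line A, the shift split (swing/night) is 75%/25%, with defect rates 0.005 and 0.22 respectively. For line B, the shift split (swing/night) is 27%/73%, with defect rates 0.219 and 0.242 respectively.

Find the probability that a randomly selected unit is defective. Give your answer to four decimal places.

0.1402

P(D|A) = 0.75·0.005 + 0.25·0.22 = 0.00375 + 0.055 = 0.05875
P(D|B) = 0.27·0.219 + 0.73·0.242 = 0.05913 + 0.17666 = 0.23579
By total probability over the outer partition,
P(D) = 0.54·0.05875 + 0.46·0.23579
      = 0.031725 + 0.1084634 = 0.1401884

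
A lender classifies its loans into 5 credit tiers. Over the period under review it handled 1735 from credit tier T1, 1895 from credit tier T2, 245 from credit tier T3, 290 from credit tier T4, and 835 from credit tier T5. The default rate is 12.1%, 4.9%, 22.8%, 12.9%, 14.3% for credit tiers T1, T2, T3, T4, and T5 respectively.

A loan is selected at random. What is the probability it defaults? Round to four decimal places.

P(D) ≈ 0.1031

Total: 1735 + 1895 + 245 + 290 + 835 = 5000.
P(T1) = 1735/5000 = 0.347. P(T2) = 1895/5000 = 0.379. P(T3) = 245/5000 = 0.049. P(T4) = 290/5000 = 0.058. P(T5) = 835/5000 = 0.167.
P(D) = P(D|T1)·P(T1) + P(D|T2)·P(T2) + P(D|T3)·P(T3) + P(D|T4)·P(T4) + P(D|T5)·P(T5)
      = 0.121·0.347 + 0.049·0.379 + 0.228·0.049 + 0.129·0.058 + 0.143·0.167
      = 0.041987 + 0.018571 + 0.011172 + 0.007482 + 0.023881 = 0.103093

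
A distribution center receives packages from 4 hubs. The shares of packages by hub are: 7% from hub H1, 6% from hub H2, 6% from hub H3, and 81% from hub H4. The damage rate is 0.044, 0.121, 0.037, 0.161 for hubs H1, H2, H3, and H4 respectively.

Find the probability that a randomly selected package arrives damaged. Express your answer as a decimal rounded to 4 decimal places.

P(D) = P(D|H1)·P(H1) + P(D|H2)·P(H2) + P(D|H3)·P(H3) + P(D|H4)·P(H4)
      = 0.044·0.07 + 0.121·0.06 + 0.037·0.06 + 0.161·0.81
      = 0.00308 + 0.00726 + 0.00222 + 0.13041 = 0.14297

0.1430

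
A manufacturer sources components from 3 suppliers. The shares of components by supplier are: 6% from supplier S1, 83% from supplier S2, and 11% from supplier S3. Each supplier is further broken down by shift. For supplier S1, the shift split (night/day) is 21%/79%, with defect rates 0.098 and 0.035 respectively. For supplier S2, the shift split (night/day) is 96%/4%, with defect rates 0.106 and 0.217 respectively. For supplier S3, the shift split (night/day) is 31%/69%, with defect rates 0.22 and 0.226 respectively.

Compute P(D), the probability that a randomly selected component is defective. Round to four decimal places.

P(D) ≈ 0.1192

P(D|S1) = 0.21·0.098 + 0.79·0.035 = 0.02058 + 0.02765 = 0.04823
P(D|S2) = 0.96·0.106 + 0.04·0.217 = 0.10176 + 0.00868 = 0.11044
P(D|S3) = 0.31·0.22 + 0.69·0.226 = 0.0682 + 0.15594 = 0.22414
Then overall,
P(D) = 0.06·0.04823 + 0.83·0.11044 + 0.11·0.22414
      = 0.0028938 + 0.0916652 + 0.0246554 = 0.1192144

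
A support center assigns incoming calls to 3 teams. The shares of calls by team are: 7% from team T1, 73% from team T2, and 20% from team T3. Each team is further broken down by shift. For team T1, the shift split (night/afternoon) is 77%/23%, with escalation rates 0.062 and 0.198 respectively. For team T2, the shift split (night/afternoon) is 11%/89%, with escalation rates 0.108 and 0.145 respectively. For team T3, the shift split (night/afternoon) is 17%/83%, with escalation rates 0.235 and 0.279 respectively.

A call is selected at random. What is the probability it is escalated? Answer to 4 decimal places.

P(E|T1) = 0.77·0.062 + 0.23·0.198 = 0.04774 + 0.04554 = 0.09328
P(E|T2) = 0.11·0.108 + 0.89·0.145 = 0.01188 + 0.12905 = 0.14093
P(E|T3) = 0.17·0.235 + 0.83·0.279 = 0.03995 + 0.23157 = 0.27152
By total probability over the outer partition,
P(E) = 0.07·0.09328 + 0.73·0.14093 + 0.2·0.27152
      = 0.0065296 + 0.1028789 + 0.054304 = 0.1637125

0.1637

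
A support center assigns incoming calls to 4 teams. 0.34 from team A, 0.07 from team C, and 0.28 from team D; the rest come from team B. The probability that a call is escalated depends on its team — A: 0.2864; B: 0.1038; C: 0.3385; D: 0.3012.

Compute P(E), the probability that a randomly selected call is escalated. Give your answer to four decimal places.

P(B) = 1 − (0.34 + 0.07 + 0.28) = 0.31.
By the law of total probability,
P(E) = P(E|A)·P(A) + P(E|B)·P(B) + P(E|C)·P(C) + P(E|D)·P(D)
      = 0.2864·0.34 + 0.1038·0.31 + 0.3385·0.07 + 0.3012·0.28
      = 0.097376 + 0.032178 + 0.023695 + 0.084336 = 0.237585

0.2376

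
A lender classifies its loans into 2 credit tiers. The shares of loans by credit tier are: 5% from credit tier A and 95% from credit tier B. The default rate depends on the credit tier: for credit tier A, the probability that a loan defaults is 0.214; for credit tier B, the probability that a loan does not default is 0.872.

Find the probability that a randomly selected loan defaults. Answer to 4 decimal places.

P(D) ≈ 0.1323

P(D|B) = 1 − 0.872 = 0.128.
By the law of total probability,
P(D) = P(D|A)·P(A) + P(D|B)·P(B)
      = 0.214·0.05 + 0.128·0.95
      = 0.0107 + 0.1216 = 0.1323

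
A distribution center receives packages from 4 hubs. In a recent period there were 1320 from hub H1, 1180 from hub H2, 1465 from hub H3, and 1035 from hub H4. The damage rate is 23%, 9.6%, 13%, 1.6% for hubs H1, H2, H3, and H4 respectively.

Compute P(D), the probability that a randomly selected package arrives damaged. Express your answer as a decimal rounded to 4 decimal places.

0.1248

Total: 1320 + 1180 + 1465 + 1035 = 5000.
P(H1) = 1320/5000 = 0.264. P(H2) = 1180/5000 = 0.236. P(H3) = 1465/5000 = 0.293. P(H4) = 1035/5000 = 0.207.
Summing over the partition,
P(D) = P(D|H1)·P(H1) + P(D|H2)·P(H2) + P(D|H3)·P(H3) + P(D|H4)·P(H4)
      = 0.23·0.264 + 0.096·0.236 + 0.13·0.293 + 0.016·0.207
      = 0.06072 + 0.022656 + 0.03809 + 0.003312 = 0.124778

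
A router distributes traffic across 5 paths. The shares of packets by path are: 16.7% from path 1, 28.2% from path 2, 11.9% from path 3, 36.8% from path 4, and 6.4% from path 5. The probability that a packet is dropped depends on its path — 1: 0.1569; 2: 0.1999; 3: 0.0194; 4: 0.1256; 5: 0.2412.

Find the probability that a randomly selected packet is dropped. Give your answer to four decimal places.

0.1465

Using total probability over the partition,
P(L) = P(L|1)·P(1) + P(L|2)·P(2) + P(L|3)·P(3) + P(L|4)·P(4) + P(L|5)·P(5)
      = 0.1569·0.167 + 0.1999·0.282 + 0.0194·0.119 + 0.1256·0.368 + 0.2412·0.064
      = 0.0262023 + 0.0563718 + 0.0023086 + 0.0462208 + 0.0154368 = 0.1465403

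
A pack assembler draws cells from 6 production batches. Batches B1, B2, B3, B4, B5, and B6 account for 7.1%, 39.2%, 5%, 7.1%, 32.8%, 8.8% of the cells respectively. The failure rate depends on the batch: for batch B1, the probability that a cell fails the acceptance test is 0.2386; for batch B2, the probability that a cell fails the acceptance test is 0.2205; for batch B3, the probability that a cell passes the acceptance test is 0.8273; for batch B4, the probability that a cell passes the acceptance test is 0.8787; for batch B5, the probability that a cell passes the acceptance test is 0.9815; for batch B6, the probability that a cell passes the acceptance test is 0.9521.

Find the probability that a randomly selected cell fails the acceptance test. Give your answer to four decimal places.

P(F|B3) = 1 − 0.8273 = 0.1727.
P(F|B4) = 1 − 0.8787 = 0.1213.
P(F|B5) = 1 − 0.9815 = 0.0185.
P(F|B6) = 1 − 0.9521 = 0.0479.
Summing over the partition,
P(F) = P(F|B1)·P(B1) + P(F|B2)·P(B2) + P(F|B3)·P(B3) + P(F|B4)·P(B4) + P(F|B5)·P(B5) + P(F|B6)·P(B6)
      = 0.2386·0.071 + 0.2205·0.392 + 0.1727·0.05 + 0.1213·0.071 + 0.0185·0.328 + 0.0479·0.088
      = 0.0169406 + 0.086436 + 0.008635 + 0.0086123 + 0.006068 + 0.0042152 = 0.1309071

P(F) ≈ 0.1309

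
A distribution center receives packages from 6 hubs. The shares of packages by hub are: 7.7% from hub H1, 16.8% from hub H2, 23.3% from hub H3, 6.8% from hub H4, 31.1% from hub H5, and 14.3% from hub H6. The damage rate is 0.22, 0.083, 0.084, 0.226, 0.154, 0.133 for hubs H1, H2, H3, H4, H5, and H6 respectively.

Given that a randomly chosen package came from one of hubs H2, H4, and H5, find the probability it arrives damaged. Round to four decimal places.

Let S = {H2, H4, H5}.
P(S) = 0.168 + 0.068 + 0.311 = 0.547.
P(D ∩ S) = 0.083·0.168 + 0.226·0.068 + 0.154·0.311 = 0.013944 + 0.015368 + 0.047894 = 0.077206.
P(D | S) = 0.077206 / 0.547 = 0.141144…

P(D|S) ≈ 0.1411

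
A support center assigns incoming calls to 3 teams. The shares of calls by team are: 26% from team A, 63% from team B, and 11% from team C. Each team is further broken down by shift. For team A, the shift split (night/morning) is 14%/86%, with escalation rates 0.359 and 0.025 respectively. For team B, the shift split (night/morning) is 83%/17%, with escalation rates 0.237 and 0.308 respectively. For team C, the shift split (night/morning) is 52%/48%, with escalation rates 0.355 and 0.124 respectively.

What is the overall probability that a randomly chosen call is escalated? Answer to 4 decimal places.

0.2024

P(E|A) = 0.14·0.359 + 0.86·0.025 = 0.05026 + 0.0215 = 0.07176
P(E|B) = 0.83·0.237 + 0.17·0.308 = 0.19671 + 0.05236 = 0.24907
P(E|C) = 0.52·0.355 + 0.48·0.124 = 0.1846 + 0.05952 = 0.24412
By total probability over the outer partition,
P(E) = 0.26·0.07176 + 0.63·0.24907 + 0.11·0.24412
      = 0.0186576 + 0.1569141 + 0.0268532 = 0.2024249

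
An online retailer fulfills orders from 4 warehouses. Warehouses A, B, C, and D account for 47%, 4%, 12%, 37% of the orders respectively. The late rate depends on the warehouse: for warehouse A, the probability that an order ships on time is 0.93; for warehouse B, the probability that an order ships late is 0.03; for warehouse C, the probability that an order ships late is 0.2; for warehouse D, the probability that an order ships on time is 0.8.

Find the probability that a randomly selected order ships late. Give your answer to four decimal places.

P(L|A) = 1 − 0.93 = 0.07.
P(L|D) = 1 − 0.8 = 0.2.
Using total probability over the partition,
P(L) = P(L|A)·P(A) + P(L|B)·P(B) + P(L|C)·P(C) + P(L|D)·P(D)
      = 0.07·0.47 + 0.03·0.04 + 0.2·0.12 + 0.2·0.37
      = 0.0329 + 0.0012 + 0.024 + 0.074 = 0.1321

0.1321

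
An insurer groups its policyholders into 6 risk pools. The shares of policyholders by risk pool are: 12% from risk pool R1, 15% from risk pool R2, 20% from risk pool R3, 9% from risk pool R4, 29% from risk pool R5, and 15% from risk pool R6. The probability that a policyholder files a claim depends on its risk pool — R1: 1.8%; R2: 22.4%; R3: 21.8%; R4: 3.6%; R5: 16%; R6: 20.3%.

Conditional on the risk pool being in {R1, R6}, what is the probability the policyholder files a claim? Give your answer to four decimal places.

0.1208

Let S = {R1, R6}.
P(S) = 0.12 + 0.15 = 0.27.
P(C ∩ S) = 0.018·0.12 + 0.203·0.15 = 0.00216 + 0.03045 = 0.03261.
P(C | S) = 0.03261 / 0.27 = 0.120778…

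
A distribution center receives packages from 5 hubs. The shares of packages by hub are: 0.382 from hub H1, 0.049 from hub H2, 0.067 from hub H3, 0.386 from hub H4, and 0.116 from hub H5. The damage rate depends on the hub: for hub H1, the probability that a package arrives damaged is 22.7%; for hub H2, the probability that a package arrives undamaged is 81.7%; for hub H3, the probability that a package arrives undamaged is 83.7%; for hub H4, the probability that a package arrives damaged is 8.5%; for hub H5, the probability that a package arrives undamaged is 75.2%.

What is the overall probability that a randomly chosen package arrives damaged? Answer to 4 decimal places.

0.1682

P(D|H2) = 1 − 0.817 = 0.183.
P(D|H3) = 1 − 0.837 = 0.163.
P(D|H5) = 1 − 0.752 = 0.248.
P(D) = P(D|H1)·P(H1) + P(D|H2)·P(H2) + P(D|H3)·P(H3) + P(D|H4)·P(H4) + P(D|H5)·P(H5)
      = 0.227·0.382 + 0.183·0.049 + 0.163·0.067 + 0.085·0.386 + 0.248·0.116
      = 0.086714 + 0.008967 + 0.010921 + 0.03281 + 0.028768 = 0.16818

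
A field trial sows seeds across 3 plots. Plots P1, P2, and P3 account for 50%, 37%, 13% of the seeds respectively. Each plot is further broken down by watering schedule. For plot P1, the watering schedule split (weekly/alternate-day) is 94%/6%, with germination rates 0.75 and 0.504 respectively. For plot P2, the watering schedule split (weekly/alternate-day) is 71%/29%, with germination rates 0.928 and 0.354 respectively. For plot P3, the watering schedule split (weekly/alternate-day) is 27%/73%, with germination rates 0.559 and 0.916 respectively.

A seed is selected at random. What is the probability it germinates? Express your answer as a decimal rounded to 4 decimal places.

P(G|P1) = 0.94·0.75 + 0.06·0.504 = 0.705 + 0.03024 = 0.73524
P(G|P2) = 0.71·0.928 + 0.29·0.354 = 0.65888 + 0.10266 = 0.76154
P(G|P3) = 0.27·0.559 + 0.73·0.916 = 0.15093 + 0.66868 = 0.81961
By total probability over the outer partition,
P(G) = 0.5·0.73524 + 0.37·0.76154 + 0.13·0.81961
      = 0.36762 + 0.2817698 + 0.1065493 = 0.7559391

P(G) ≈ 0.7559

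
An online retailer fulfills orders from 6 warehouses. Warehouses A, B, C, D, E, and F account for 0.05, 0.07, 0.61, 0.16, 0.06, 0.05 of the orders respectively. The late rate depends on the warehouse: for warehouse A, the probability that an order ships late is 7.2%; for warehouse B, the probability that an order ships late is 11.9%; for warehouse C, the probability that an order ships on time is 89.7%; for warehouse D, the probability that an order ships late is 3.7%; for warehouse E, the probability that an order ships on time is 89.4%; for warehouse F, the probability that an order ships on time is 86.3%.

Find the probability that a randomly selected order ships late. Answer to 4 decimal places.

P(L) ≈ 0.0939

P(L|C) = 1 − 0.897 = 0.103.
P(L|E) = 1 − 0.894 = 0.106.
P(L|F) = 1 − 0.863 = 0.137.
Using total probability over the partition,
P(L) = P(L|A)·P(A) + P(L|B)·P(B) + P(L|C)·P(C) + P(L|D)·P(D) + P(L|E)·P(E) + P(L|F)·P(F)
      = 0.072·0.05 + 0.119·0.07 + 0.103·0.61 + 0.037·0.16 + 0.106·0.06 + 0.137·0.05
      = 0.0036 + 0.00833 + 0.06283 + 0.00592 + 0.00636 + 0.00685 = 0.09389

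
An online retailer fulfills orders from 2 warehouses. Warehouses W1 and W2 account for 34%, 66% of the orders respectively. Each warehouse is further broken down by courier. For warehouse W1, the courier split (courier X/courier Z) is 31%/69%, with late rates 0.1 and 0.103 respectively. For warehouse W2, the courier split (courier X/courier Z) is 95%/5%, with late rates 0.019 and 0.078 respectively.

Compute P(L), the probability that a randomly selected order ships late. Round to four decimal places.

0.0492

P(L|W1) = 0.31·0.1 + 0.69·0.103 = 0.031 + 0.07107 = 0.10207
P(L|W2) = 0.95·0.019 + 0.05·0.078 = 0.01805 + 0.0039 = 0.02195
By total probability over the outer partition,
P(L) = 0.34·0.10207 + 0.66·0.02195
      = 0.0347038 + 0.014487 = 0.0491908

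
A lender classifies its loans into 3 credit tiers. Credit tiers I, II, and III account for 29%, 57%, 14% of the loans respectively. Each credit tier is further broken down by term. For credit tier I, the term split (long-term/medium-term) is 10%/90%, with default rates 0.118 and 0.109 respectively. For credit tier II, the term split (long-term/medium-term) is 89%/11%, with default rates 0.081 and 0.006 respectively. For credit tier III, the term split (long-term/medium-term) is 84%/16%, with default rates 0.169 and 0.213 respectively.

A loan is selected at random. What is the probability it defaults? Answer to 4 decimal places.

P(D|I) = 0.1·0.118 + 0.9·0.109 = 0.0118 + 0.0981 = 0.1099
P(D|II) = 0.89·0.081 + 0.11·0.006 = 0.07209 + 0.00066 = 0.07275
P(D|III) = 0.84·0.169 + 0.16·0.213 = 0.14196 + 0.03408 = 0.17604
By total probability over the outer partition,
P(D) = 0.29·0.1099 + 0.57·0.07275 + 0.14·0.17604
      = 0.031871 + 0.0414675 + 0.0246456 = 0.0979841

P(D) ≈ 0.0980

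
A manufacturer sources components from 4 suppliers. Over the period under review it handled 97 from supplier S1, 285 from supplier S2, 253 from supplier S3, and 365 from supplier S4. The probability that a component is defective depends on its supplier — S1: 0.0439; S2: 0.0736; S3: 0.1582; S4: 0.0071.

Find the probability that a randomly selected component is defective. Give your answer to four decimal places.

P(D) ≈ 0.0679

Total: 97 + 285 + 253 + 365 = 1000.
P(S1) = 97/1000 = 0.097. P(S2) = 285/1000 = 0.285. P(S3) = 253/1000 = 0.253. P(S4) = 365/1000 = 0.365.
Using total probability over the partition,
P(D) = P(D|S1)·P(S1) + P(D|S2)·P(S2) + P(D|S3)·P(S3) + P(D|S4)·P(S4)
      = 0.0439·0.097 + 0.0736·0.285 + 0.1582·0.253 + 0.0071·0.365
      = 0.0042583 + 0.020976 + 0.0400246 + 0.0025915 = 0.0678504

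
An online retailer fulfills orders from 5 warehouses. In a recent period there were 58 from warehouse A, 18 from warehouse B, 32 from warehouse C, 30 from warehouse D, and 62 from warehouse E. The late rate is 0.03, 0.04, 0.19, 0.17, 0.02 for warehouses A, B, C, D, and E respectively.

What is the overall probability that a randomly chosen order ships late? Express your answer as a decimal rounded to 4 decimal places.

P(L) ≈ 0.0744

Total: 58 + 18 + 32 + 30 + 62 = 200.
P(A) = 58/200 = 0.29. P(B) = 18/200 = 0.09. P(C) = 32/200 = 0.16. P(D) = 30/200 = 0.15. P(E) = 62/200 = 0.31.
P(L) = P(L|A)·P(A) + P(L|B)·P(B) + P(L|C)·P(C) + P(L|D)·P(D) + P(L|E)·P(E)
      = 0.03·0.29 + 0.04·0.09 + 0.19·0.16 + 0.17·0.15 + 0.02·0.31
      = 0.0087 + 0.0036 + 0.0304 + 0.0255 + 0.0062 = 0.0744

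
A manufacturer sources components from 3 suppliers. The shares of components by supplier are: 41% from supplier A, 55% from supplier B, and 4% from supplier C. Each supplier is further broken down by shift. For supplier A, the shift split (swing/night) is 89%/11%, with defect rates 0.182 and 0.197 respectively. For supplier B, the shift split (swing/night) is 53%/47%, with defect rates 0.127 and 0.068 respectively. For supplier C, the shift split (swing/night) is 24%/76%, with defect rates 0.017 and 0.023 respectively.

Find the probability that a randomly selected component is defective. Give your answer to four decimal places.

0.1308

P(D|A) = 0.89·0.182 + 0.11·0.197 = 0.16198 + 0.02167 = 0.18365
P(D|B) = 0.53·0.127 + 0.47·0.068 = 0.06731 + 0.03196 = 0.09927
P(D|C) = 0.24·0.017 + 0.76·0.023 = 0.00408 + 0.01748 = 0.02156
By total probability over the outer partition,
P(D) = 0.41·0.18365 + 0.55·0.09927 + 0.04·0.02156
      = 0.0752965 + 0.0545985 + 0.0008624 = 0.1307574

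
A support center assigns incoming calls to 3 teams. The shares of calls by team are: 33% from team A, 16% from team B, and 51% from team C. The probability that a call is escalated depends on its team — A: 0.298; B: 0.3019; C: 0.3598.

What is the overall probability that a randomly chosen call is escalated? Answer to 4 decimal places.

P(E) = P(E|A)·P(A) + P(E|B)·P(B) + P(E|C)·P(C)
      = 0.298·0.33 + 0.3019·0.16 + 0.3598·0.51
      = 0.09834 + 0.048304 + 0.183498 = 0.330142

0.3301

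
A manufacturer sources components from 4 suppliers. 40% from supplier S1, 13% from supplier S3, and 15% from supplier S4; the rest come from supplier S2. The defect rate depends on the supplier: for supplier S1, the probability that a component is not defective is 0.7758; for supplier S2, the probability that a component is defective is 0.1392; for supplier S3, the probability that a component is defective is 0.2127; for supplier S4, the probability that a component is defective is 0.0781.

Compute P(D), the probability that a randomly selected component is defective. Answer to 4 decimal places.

P(S2) = 1 − (0.4 + 0.13 + 0.15) = 0.32.
P(D|S1) = 1 − 0.7758 = 0.2242.
By the law of total probability,
P(D) = P(D|S1)·P(S1) + P(D|S2)·P(S2) + P(D|S3)·P(S3) + P(D|S4)·P(S4)
      = 0.2242·0.4 + 0.1392·0.32 + 0.2127·0.13 + 0.0781·0.15
      = 0.08968 + 0.044544 + 0.027651 + 0.011715 = 0.17359

P(D) ≈ 0.1736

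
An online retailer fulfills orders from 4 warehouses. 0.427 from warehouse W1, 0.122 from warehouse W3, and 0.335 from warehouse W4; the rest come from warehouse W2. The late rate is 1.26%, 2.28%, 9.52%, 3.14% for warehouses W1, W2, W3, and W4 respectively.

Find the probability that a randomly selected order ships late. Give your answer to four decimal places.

P(L) ≈ 0.0302

P(W2) = 1 − (0.427 + 0.122 + 0.335) = 0.116.
Summing over the partition,
P(L) = P(L|W1)·P(W1) + P(L|W2)·P(W2) + P(L|W3)·P(W3) + P(L|W4)·P(W4)
      = 0.0126·0.427 + 0.0228·0.116 + 0.0952·0.122 + 0.0314·0.335
      = 0.0053802 + 0.0026448 + 0.0116144 + 0.010519 = 0.0301584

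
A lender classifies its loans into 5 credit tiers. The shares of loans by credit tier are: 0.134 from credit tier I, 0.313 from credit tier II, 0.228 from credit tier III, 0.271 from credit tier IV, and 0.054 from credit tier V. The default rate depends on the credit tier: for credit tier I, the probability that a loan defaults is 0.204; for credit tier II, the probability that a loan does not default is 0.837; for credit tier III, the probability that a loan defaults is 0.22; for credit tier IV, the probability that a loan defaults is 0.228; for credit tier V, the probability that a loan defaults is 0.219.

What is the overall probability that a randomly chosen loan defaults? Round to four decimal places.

P(D) ≈ 0.2021

P(D|II) = 1 − 0.837 = 0.163.
Using total probability over the partition,
P(D) = P(D|I)·P(I) + P(D|II)·P(II) + P(D|III)·P(III) + P(D|IV)·P(IV) + P(D|V)·P(V)
      = 0.204·0.134 + 0.163·0.313 + 0.22·0.228 + 0.228·0.271 + 0.219·0.054
      = 0.027336 + 0.051019 + 0.05016 + 0.061788 + 0.011826 = 0.202129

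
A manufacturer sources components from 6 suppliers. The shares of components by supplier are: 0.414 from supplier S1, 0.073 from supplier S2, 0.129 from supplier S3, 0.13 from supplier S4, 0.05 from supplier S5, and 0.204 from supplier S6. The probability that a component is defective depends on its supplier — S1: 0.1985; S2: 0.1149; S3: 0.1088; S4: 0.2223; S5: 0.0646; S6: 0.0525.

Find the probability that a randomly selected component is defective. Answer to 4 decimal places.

0.1474

P(D) = P(D|S1)·P(S1) + P(D|S2)·P(S2) + P(D|S3)·P(S3) + P(D|S4)·P(S4) + P(D|S5)·P(S5) + P(D|S6)·P(S6)
      = 0.1985·0.414 + 0.1149·0.073 + 0.1088·0.129 + 0.2223·0.13 + 0.0646·0.05 + 0.0525·0.204
      = 0.082179 + 0.0083877 + 0.0140352 + 0.028899 + 0.00323 + 0.01071 = 0.1474409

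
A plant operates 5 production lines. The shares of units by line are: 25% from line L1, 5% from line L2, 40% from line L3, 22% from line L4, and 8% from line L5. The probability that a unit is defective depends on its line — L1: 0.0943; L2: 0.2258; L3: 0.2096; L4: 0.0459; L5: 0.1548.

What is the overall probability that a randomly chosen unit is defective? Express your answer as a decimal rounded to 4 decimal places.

0.1412

P(D) = P(D|L1)·P(L1) + P(D|L2)·P(L2) + P(D|L3)·P(L3) + P(D|L4)·P(L4) + P(D|L5)·P(L5)
      = 0.0943·0.25 + 0.2258·0.05 + 0.2096·0.4 + 0.0459·0.22 + 0.1548·0.08
      = 0.023575 + 0.01129 + 0.08384 + 0.010098 + 0.012384 = 0.141187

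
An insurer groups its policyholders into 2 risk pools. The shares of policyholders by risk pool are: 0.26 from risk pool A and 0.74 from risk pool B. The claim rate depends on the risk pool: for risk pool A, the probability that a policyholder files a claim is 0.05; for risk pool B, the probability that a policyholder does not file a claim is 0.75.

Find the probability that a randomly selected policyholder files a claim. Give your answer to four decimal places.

P(C|B) = 1 − 0.75 = 0.25.
By the law of total probability,
P(C) = P(C|A)·P(A) + P(C|B)·P(B)
      = 0.05·0.26 + 0.25·0.74
      = 0.013 + 0.185 = 0.198

0.1980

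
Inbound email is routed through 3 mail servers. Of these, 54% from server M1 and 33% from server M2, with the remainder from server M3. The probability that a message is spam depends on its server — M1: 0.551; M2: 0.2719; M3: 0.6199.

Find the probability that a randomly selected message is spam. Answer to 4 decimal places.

P(S) ≈ 0.4679

P(M3) = 1 − (0.54 + 0.33) = 0.13.
Summing over the partition,
P(S) = P(S|M1)·P(M1) + P(S|M2)·P(M2) + P(S|M3)·P(M3)
      = 0.551·0.54 + 0.2719·0.33 + 0.6199·0.13
      = 0.29754 + 0.089727 + 0.080587 = 0.467854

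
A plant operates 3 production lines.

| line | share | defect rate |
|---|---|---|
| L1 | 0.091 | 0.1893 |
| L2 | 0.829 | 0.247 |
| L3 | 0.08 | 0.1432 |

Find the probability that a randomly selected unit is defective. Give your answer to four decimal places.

By the law of total probability,
P(D) = P(D|L1)·P(L1) + P(D|L2)·P(L2) + P(D|L3)·P(L3)
      = 0.1893·0.091 + 0.247·0.829 + 0.1432·0.08
      = 0.0172263 + 0.204763 + 0.011456 = 0.2334453

P(D) ≈ 0.2334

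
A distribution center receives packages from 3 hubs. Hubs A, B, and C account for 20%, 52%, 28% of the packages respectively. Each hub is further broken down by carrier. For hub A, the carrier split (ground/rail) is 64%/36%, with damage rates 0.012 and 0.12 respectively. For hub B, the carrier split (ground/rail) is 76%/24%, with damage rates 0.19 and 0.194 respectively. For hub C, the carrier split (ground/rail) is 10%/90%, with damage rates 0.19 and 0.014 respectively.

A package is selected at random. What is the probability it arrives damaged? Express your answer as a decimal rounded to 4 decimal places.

P(D) ≈ 0.1183

P(D|A) = 0.64·0.012 + 0.36·0.12 = 0.00768 + 0.0432 = 0.05088
P(D|B) = 0.76·0.19 + 0.24·0.194 = 0.1444 + 0.04656 = 0.19096
P(D|C) = 0.1·0.19 + 0.9·0.014 = 0.019 + 0.0126 = 0.0316
By total probability over the outer partition,
P(D) = 0.2·0.05088 + 0.52·0.19096 + 0.28·0.0316
      = 0.010176 + 0.0992992 + 0.008848 = 0.1183232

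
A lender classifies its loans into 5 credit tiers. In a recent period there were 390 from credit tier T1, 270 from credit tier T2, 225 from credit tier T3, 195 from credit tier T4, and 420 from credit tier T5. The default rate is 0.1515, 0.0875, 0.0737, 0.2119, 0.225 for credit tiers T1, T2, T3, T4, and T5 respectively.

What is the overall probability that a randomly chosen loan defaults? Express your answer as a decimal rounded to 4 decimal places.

Total: 390 + 270 + 225 + 195 + 420 = 1500.
P(T1) = 390/1500 = 0.26. P(T2) = 270/1500 = 0.18. P(T3) = 225/1500 = 0.15. P(T4) = 195/1500 = 0.13. P(T5) = 420/1500 = 0.28.
Summing over the partition,
P(D) = P(D|T1)·P(T1) + P(D|T2)·P(T2) + P(D|T3)·P(T3) + P(D|T4)·P(T4) + P(D|T5)·P(T5)
      = 0.1515·0.26 + 0.0875·0.18 + 0.0737·0.15 + 0.2119·0.13 + 0.225·0.28
      = 0.03939 + 0.01575 + 0.011055 + 0.027547 + 0.063 = 0.156742

P(D) ≈ 0.1567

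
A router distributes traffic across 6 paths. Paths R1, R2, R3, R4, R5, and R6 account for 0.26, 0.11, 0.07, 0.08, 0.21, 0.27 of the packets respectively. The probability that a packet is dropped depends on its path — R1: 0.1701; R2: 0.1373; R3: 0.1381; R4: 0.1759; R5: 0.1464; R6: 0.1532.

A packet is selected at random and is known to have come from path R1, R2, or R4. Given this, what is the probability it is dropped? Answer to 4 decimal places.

Let S = {R1, R2, R4}.
P(S) = 0.26 + 0.11 + 0.08 = 0.45.
P(L ∩ S) = 0.1701·0.26 + 0.1373·0.11 + 0.1759·0.08 = 0.044226 + 0.015103 + 0.014072 = 0.073401.
P(L | S) = 0.073401 / 0.45 = 0.163113…

P(L|S) ≈ 0.1631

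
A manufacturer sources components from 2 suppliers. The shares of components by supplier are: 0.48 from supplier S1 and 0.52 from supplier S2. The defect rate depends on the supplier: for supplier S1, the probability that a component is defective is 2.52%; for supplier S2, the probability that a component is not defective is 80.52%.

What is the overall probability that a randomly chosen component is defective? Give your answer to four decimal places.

P(D|S2) = 1 − 0.8052 = 0.1948.
P(D) = P(D|S1)·P(S1) + P(D|S2)·P(S2)
      = 0.0252·0.48 + 0.1948·0.52
      = 0.012096 + 0.101296 = 0.113392

P(D) ≈ 0.1134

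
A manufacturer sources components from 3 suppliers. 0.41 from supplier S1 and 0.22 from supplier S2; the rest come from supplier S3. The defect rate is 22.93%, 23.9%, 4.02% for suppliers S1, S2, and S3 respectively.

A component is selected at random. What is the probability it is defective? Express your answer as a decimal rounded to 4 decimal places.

P(S3) = 1 − (0.41 + 0.22) = 0.37.
Summing over the partition,
P(D) = P(D|S1)·P(S1) + P(D|S2)·P(S2) + P(D|S3)·P(S3)
      = 0.2293·0.41 + 0.239·0.22 + 0.0402·0.37
      = 0.094013 + 0.05258 + 0.014874 = 0.161467

P(D) ≈ 0.1615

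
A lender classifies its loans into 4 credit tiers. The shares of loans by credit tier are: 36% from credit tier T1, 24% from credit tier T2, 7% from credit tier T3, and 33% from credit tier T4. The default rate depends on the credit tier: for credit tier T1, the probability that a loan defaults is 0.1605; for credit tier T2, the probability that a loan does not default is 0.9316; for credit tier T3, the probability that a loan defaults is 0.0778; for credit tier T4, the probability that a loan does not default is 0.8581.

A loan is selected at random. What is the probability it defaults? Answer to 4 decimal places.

P(D|T2) = 1 − 0.9316 = 0.0684.
P(D|T4) = 1 − 0.8581 = 0.1419.
By the law of total probability,
P(D) = P(D|T1)·P(T1) + P(D|T2)·P(T2) + P(D|T3)·P(T3) + P(D|T4)·P(T4)
      = 0.1605·0.36 + 0.0684·0.24 + 0.0778·0.07 + 0.1419·0.33
      = 0.05778 + 0.016416 + 0.005446 + 0.046827 = 0.126469

P(D) ≈ 0.1265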